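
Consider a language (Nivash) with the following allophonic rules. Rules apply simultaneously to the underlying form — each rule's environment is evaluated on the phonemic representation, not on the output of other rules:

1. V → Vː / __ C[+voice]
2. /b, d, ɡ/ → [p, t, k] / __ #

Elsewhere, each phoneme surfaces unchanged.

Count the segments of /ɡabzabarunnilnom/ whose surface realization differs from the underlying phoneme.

6

Segments that undergo a rule: /a/ → [aː] (rule 1); /a/ → [aː] (rule 1); /a/ → [aː] (rule 1); /u/ → [uː] (rule 1); /i/ → [iː] (rule 1); /o/ → [oː] (rule 1).
All other segments surface unchanged.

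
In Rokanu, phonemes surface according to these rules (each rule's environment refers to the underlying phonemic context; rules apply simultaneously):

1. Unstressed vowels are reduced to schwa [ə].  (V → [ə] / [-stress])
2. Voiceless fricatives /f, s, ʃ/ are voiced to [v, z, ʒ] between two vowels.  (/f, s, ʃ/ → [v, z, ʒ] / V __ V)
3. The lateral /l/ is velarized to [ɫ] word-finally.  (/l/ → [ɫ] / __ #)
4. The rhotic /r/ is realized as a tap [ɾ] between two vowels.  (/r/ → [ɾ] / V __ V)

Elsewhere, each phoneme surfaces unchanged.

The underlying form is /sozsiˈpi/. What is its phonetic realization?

/s/ — word-initial; rule 2 does not apply here → [s].
/o/ — between /s/ and /z/, in an unstressed syllable — surfaces as [ə] (rule 1).
/z/ stays [z].
/s/ (between /z/ and /i/) is in the target of rule 2 but the environment (between two vowels) is not met → [s].
Rule 1 applies to /i/ (between /s/ and /p/: in an unstressed syllable) → [ə].
/p/ (between /i/ and /i/) is unaffected → [p].
/i/ (word-final): rule 1 targets it, but not in an unstressed syllable → unchanged [i].

[səzsəˈpi]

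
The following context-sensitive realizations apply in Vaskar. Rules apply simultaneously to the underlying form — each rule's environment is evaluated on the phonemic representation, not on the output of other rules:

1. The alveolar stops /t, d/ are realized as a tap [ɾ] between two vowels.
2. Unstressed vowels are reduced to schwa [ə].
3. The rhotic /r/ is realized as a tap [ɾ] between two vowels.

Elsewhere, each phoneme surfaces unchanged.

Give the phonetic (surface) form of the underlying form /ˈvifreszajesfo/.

/v/ stays [v].
/i/ — between /v/ and /f/; rule 2 does not apply here → [i].
/f/ — not in any rule's target class → [f].
/r/ — between /f/ and /e/; rule 3 does not apply here → [r].
/e/ (between /r/ and /s/) occurs in an unstressed syllable → [ə] by rule 2.
/s/ — not in any rule's target class → [s].
/z/ — not in any rule's target class → [z].
/a/ meets the environment for rule 2 (in an unstressed syllable) → [ə].
/j/ (between /a/ and /e/): no rule targets it → [j].
/e/ meets the environment for rule 2 (in an unstressed syllable) → [ə].
/s/ (between /e/ and /f/) is unaffected → [s].
/f/ stays [f].
Rule 2 applies to /o/ (word-final: in an unstressed syllable) → [ə].

[ˈvifrəszəjəsfə]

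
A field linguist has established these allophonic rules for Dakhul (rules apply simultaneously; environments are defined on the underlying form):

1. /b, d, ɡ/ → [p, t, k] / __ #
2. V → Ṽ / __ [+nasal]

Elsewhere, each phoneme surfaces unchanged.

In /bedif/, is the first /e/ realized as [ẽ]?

No

/e/ (between /b/ and /d/) is in the target of rule 2 but the environment (before a nasal consonant) is not met → [e].
The actual realization is [e], not [ẽ].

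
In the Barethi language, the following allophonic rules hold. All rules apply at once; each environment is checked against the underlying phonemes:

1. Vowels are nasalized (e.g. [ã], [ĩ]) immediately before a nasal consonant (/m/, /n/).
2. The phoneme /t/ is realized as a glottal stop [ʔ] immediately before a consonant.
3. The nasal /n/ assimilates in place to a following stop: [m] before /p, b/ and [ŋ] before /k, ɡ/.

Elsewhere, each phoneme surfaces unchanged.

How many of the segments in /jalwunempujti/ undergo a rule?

2

Segments that undergo a rule: /u/ → [ũ] (rule 1); /e/ → [ẽ] (rule 1).
All other segments surface unchanged.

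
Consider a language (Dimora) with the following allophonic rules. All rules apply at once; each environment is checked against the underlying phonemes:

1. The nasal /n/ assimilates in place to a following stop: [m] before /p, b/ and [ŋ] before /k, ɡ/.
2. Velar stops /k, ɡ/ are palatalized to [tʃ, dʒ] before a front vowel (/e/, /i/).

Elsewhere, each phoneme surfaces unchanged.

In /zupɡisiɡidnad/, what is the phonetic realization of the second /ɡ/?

[dʒ]

/ɡ/ (between /i/ and /i/) occurs before a front vowel → [dʒ] by rule 2.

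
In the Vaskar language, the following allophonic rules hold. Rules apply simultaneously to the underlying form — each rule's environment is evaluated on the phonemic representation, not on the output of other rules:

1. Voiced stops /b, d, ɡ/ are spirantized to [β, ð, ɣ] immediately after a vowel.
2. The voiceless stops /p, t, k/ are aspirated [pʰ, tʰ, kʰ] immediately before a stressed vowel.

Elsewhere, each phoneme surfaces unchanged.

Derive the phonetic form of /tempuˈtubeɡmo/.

/t/ (word-initial) fails the environment for rule 2, so it stays [t].
/e/ (between /t/ and /m/) is unaffected → [e].
/m/ stays [m].
/p/ (between /m/ and /u/) fails the environment for rule 2, so it stays [p].
/u/ (between /p/ and /t/) is unaffected → [u].
Rule 2 applies to /t/ (between /u/ and /u/: immediately before a stressed vowel) → [tʰ].
/u/ — not in any rule's target class → [u].
Rule 1 applies to /b/ (between /u/ and /e/: immediately after a vowel) → [β].
/e/ (between /b/ and /ɡ/) is unaffected → [e].
/ɡ/ (between /e/ and /m/): immediately after a vowel, so rule 1 applies → [ɣ].
/m/ — not in any rule's target class → [m].
/o/ (word-final) is unaffected → [o].

[tempuˈtʰuβeɣmo]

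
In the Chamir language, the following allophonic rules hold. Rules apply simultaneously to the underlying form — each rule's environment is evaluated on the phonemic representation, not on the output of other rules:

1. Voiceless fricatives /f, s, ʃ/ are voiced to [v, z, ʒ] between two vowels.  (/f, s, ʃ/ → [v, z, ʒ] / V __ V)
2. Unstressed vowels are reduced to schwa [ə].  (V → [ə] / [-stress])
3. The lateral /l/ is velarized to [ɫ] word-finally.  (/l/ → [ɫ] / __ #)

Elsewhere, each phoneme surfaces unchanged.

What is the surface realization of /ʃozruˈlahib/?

[ʃəzrəˈlahəb]

/ʃ/ (word-initial): rule 1 targets it, but not between two vowels → unchanged [ʃ].
/o/ (between /ʃ/ and /z/) occurs in an unstressed syllable → [ə] by rule 2.
/u/ meets the environment for rule 2 (in an unstressed syllable) → [ə].
/l/ (between /u/ and /a/) is in the target of rule 3 but the environment (word-finally) is not met → [l].
/a/ (between /l/ and /h/) fails the environment for rule 2, so it stays [a].
/i/ — between /h/ and /b/, in an unstressed syllable — surfaces as [ə] (rule 2).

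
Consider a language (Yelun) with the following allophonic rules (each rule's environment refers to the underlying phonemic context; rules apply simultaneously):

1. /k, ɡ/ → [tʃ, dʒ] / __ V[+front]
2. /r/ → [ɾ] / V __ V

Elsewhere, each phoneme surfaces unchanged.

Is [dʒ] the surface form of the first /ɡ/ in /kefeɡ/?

/ɡ/ — word-final; rule 1 does not apply here → [ɡ].
The actual realization is [ɡ], not [dʒ].

No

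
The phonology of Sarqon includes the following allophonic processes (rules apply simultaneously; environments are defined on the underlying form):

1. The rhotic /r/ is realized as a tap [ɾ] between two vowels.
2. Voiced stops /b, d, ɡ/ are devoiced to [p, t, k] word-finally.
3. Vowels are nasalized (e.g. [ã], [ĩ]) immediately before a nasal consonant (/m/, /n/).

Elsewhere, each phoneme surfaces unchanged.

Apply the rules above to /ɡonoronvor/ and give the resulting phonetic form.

[ɡõnoɾõnvor]

/ɡ/ (word-initial) fails the environment for rule 2, so it stays [ɡ].
/o/ — between /ɡ/ and /n/, before a nasal consonant — surfaces as [õ] (rule 3).
/n/ (between /o/ and /o/) is unaffected → [n].
/o/ (between /n/ and /r/): rule 3 targets it, but not before a nasal consonant → unchanged [o].
/r/ — between /o/ and /o/, between two vowels — surfaces as [ɾ] (rule 1).
/o/ (between /r/ and /n/) occurs before a nasal consonant → [õ] by rule 3.
/n/ — not in any rule's target class → [n].
/v/ (between /n/ and /o/) is unaffected → [v].
/o/ — between /v/ and /r/; rule 3 does not apply here → [o].
/r/ (word-final): rule 1 targets it, but not between two vowels → unchanged [r].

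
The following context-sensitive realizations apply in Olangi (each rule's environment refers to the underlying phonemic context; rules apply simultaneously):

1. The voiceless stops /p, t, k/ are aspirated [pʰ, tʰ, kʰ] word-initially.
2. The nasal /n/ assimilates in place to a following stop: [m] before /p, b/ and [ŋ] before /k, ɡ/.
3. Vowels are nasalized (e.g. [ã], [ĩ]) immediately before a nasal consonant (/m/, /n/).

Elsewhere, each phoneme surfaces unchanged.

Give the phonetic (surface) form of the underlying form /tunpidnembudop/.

[tʰũmpidnẽmbudop]

/t/ meets the environment for rule 1 (word-initially) → [tʰ].
/u/ (between /t/ and /n/) occurs before a nasal consonant → [ũ] by rule 3.
/n/ (between /u/ and /p/) occurs before a labial or velar stop → [m] by rule 2.
/p/ (between /n/ and /i/) fails the environment for rule 1, so it stays [p].
/i/ — between /p/ and /d/; rule 3 does not apply here → [i].
/d/ — not in any rule's target class → [d].
/n/ (between /d/ and /e/) is in the target of rule 2 but the environment (before a labial or velar stop) is not met → [n].
/e/ — between /n/ and /m/, before a nasal consonant — surfaces as [ẽ] (rule 3).
/m/ — not in any rule's target class → [m].
/b/ (between /m/ and /u/): no rule targets it → [b].
/u/ (between /b/ and /d/) fails the environment for rule 3, so it stays [u].
/d/ stays [d].
/o/ (between /d/ and /p/): rule 3 targets it, but not before a nasal consonant → unchanged [o].
/p/ (word-final) fails the environment for rule 1, so it stays [p].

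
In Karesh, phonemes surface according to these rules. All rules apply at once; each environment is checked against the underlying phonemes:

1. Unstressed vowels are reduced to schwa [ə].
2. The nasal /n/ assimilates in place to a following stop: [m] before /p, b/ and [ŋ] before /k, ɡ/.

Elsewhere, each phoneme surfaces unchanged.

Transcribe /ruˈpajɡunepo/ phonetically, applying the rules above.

[rəˈpajɡənəpə]

/r/ stays [r].
/u/ (between /r/ and /p/): in an unstressed syllable, so rule 1 applies → [ə].
/p/ (between /u/ and /a/): no rule targets it → [p].
/a/ (between /p/ and /j/) fails the environment for rule 1, so it stays [a].
/j/ (between /a/ and /ɡ/): no rule targets it → [j].
/ɡ/ (between /j/ and /u/) is unaffected → [ɡ].
/u/ meets the environment for rule 1 (in an unstressed syllable) → [ə].
/n/ (between /u/ and /e/): rule 2 targets it, but not before a labial or velar stop → unchanged [n].
/e/ (between /n/ and /p/) occurs in an unstressed syllable → [ə] by rule 1.
/p/ (between /e/ and /o/): no rule targets it → [p].
/o/ (word-final): in an unstressed syllable, so rule 1 applies → [ə].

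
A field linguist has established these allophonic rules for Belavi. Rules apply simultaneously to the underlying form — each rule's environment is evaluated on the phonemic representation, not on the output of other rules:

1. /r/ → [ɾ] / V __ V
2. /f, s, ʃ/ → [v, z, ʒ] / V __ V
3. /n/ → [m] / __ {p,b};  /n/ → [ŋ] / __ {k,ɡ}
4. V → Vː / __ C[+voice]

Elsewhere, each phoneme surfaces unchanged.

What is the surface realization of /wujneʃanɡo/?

[wuːjneʒaːŋɡo]

/u/ (between /w/ and /j/): before a voiced consonant, so rule 4 applies → [uː].
/n/ (between /j/ and /e/): rule 3 targets it, but not before a labial or velar stop → unchanged [n].
/e/ (between /n/ and /ʃ/) fails the environment for rule 4, so it stays [e].
/ʃ/ (between /e/ and /a/) occurs between two vowels → [ʒ] by rule 2.
/a/ (between /ʃ/ and /n/) occurs before a voiced consonant → [aː] by rule 4.
Rule 3 applies to /n/ (between /a/ and /ɡ/: before a labial or velar stop) → [ŋ].
/o/ — word-final; rule 4 does not apply here → [o].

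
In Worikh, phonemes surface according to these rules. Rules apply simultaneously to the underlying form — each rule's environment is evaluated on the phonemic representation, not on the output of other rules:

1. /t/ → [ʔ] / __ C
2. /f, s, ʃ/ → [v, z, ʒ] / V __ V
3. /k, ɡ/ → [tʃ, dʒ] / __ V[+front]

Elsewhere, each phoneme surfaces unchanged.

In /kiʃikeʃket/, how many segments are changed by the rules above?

Segments that undergo a rule: /k/ → [tʃ] (rule 3); /ʃ/ → [ʒ] (rule 2); /k/ → [tʃ] (rule 3); /k/ → [tʃ] (rule 3).
All other segments surface unchanged.

4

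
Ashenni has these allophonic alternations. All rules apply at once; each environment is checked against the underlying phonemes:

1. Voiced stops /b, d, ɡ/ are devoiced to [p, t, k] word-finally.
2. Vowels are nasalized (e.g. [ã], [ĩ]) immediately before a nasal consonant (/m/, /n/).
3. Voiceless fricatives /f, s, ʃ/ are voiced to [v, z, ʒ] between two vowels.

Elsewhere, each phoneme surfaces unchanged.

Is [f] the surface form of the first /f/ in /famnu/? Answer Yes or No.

/f/ (word-initial) fails the environment for rule 3, so it stays [f].
The actual realization is [f], which matches [f].

Yes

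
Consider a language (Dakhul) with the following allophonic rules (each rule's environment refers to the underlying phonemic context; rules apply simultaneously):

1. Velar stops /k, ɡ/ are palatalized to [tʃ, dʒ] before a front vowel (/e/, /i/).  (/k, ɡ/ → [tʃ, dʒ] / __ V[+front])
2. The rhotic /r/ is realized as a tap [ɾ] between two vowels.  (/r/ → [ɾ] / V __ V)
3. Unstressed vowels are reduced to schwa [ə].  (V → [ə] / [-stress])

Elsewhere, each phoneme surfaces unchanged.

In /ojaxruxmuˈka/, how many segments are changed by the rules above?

Segments that undergo a rule: /o/ → [ə] (rule 3); /a/ → [ə] (rule 3); /u/ → [ə] (rule 3); /u/ → [ə] (rule 3).
All other segments surface unchanged.

4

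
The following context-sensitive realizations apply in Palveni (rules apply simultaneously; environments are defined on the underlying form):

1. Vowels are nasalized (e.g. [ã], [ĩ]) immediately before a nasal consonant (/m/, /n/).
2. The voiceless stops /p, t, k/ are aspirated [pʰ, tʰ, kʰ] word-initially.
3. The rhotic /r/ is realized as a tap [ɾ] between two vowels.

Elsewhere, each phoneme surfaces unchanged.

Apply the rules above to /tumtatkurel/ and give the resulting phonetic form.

Rule 2 applies to /t/ (word-initial: word-initially) → [tʰ].
/u/ (between /t/ and /m/): before a nasal consonant, so rule 1 applies → [ũ].
/m/ (between /u/ and /t/): no rule targets it → [m].
/t/ (between /m/ and /a/): rule 2 targets it, but not word-initially → unchanged [t].
/a/ (between /t/ and /t/) is in the target of rule 1 but the environment (before a nasal consonant) is not met → [a].
/t/ (between /a/ and /k/): rule 2 targets it, but not word-initially → unchanged [t].
/k/ (between /t/ and /u/) fails the environment for rule 2, so it stays [k].
/u/ (between /k/ and /r/): rule 1 targets it, but not before a nasal consonant → unchanged [u].
Rule 3 applies to /r/ (between /u/ and /e/: between two vowels) → [ɾ].
/e/ (between /r/ and /l/): rule 1 targets it, but not before a nasal consonant → unchanged [e].
/l/ stays [l].

[tʰũmtatkuɾel]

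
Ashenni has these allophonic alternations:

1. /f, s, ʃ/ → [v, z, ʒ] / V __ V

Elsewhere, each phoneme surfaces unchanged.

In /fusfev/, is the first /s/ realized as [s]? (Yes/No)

Yes

/s/ (between /u/ and /f/) fails the environment for rule 1, so it stays [s].
The actual realization is [s], which matches [s].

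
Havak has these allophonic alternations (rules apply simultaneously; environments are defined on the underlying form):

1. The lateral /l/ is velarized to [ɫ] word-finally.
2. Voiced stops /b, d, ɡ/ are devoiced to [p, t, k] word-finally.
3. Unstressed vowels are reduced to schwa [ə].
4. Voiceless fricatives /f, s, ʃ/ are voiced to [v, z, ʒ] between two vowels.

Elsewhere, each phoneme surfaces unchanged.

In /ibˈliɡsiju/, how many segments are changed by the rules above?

3

Segments that undergo a rule: /i/ → [ə] (rule 3); /i/ → [ə] (rule 3); /u/ → [ə] (rule 3).
All other segments surface unchanged.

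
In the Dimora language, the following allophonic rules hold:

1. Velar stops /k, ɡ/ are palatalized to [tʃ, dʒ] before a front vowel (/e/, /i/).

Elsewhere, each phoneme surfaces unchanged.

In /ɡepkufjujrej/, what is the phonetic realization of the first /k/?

/k/ — between /p/ and /u/; rule 1 does not apply here → [k].

[k]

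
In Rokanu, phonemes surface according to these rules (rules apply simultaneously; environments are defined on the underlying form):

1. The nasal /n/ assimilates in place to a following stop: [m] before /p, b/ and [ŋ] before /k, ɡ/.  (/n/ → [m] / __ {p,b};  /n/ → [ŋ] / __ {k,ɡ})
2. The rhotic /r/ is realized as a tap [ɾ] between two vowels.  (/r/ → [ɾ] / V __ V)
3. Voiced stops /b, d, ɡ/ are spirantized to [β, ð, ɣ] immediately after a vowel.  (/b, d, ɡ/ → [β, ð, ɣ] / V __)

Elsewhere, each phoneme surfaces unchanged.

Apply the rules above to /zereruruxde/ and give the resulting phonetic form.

[zeɾeɾuɾuxde]

/z/ (word-initial): no rule targets it → [z].
/e/ stays [e].
/r/ — between /e/ and /e/, between two vowels — surfaces as [ɾ] (rule 2).
/e/ — not in any rule's target class → [e].
/r/ — between /e/ and /u/, between two vowels — surfaces as [ɾ] (rule 2).
/u/ — not in any rule's target class → [u].
/r/ (between /u/ and /u/) occurs between two vowels → [ɾ] by rule 2.
/u/ stays [u].
/x/ — not in any rule's target class → [x].
/d/ (between /x/ and /e/) fails the environment for rule 3, so it stays [d].
/e/ stays [e].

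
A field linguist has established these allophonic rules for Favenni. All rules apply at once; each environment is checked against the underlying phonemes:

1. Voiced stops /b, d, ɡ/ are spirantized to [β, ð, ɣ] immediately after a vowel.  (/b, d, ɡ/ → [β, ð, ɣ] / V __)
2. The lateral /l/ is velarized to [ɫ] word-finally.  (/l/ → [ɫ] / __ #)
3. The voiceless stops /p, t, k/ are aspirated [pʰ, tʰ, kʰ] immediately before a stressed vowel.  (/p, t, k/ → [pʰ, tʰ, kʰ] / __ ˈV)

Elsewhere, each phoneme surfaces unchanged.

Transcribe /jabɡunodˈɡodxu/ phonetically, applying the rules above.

[jaβɡunoðˈɡoðxu]

/j/ (word-initial) is unaffected → [j].
/a/ stays [a].
Rule 1 applies to /b/ (between /a/ and /ɡ/: immediately after a vowel) → [β].
/ɡ/ (between /b/ and /u/): rule 1 targets it, but not immediately after a vowel → unchanged [ɡ].
/u/ — not in any rule's target class → [u].
/n/ stays [n].
/o/ (between /n/ and /d/) is unaffected → [o].
/d/ (between /o/ and /ɡ/): immediately after a vowel, so rule 1 applies → [ð].
/ɡ/ (between /d/ and /o/) is in the target of rule 1 but the environment (immediately after a vowel) is not met → [ɡ].
/o/ (between /ɡ/ and /d/): no rule targets it → [o].
/d/ (between /o/ and /x/) occurs immediately after a vowel → [ð] by rule 1.
/x/ (between /d/ and /u/) is unaffected → [x].
/u/ — not in any rule's target class → [u].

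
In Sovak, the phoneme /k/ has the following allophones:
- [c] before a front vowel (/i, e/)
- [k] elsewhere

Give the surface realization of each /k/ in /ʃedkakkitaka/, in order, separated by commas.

Occurrence 1 (position 4): no conditioning environment matches → elsewhere allophone [k].
Occurrence 2 (position 6): no conditioning environment matches → elsewhere allophone [k].
Occurrence 3 (position 7): before a front vowel → [c].
Occurrence 4 (position 11): no conditioning environment matches → elsewhere allophone [k].

[k], [k], [c], [k]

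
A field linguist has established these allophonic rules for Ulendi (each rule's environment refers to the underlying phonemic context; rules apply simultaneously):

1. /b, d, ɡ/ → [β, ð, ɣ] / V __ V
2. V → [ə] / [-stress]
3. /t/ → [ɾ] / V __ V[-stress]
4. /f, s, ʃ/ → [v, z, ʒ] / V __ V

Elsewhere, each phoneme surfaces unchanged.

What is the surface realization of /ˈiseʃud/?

[ˈizəʒəd]

/i/ (word-initial) fails the environment for rule 2, so it stays [i].
/s/ (between /i/ and /e/): between two vowels, so rule 4 applies → [z].
/e/ (between /s/ and /ʃ/): in an unstressed syllable, so rule 2 applies → [ə].
/ʃ/ — between /e/ and /u/, between two vowels — surfaces as [ʒ] (rule 4).
/u/ (between /ʃ/ and /d/): in an unstressed syllable, so rule 2 applies → [ə].
/d/ (word-final): rule 1 targets it, but not between two vowels → unchanged [d].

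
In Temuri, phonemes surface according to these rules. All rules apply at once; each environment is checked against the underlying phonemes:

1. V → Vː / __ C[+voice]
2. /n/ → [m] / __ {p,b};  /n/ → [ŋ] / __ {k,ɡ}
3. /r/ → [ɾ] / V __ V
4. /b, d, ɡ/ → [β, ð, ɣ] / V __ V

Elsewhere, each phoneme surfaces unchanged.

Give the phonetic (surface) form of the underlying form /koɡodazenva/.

/o/ (between /k/ and /ɡ/) occurs before a voiced consonant → [oː] by rule 1.
/ɡ/ meets the environment for rule 4 (between two vowels) → [ɣ].
/o/ meets the environment for rule 1 (before a voiced consonant) → [oː].
Rule 4 applies to /d/ (between /o/ and /a/: between two vowels) → [ð].
/a/ (between /d/ and /z/): before a voiced consonant, so rule 1 applies → [aː].
/e/ — between /z/ and /n/, before a voiced consonant — surfaces as [eː] (rule 1).
/n/ (between /e/ and /v/) fails the environment for rule 2, so it stays [n].
/a/ — word-final; rule 1 does not apply here → [a].

[koːɣoːðaːzeːnva]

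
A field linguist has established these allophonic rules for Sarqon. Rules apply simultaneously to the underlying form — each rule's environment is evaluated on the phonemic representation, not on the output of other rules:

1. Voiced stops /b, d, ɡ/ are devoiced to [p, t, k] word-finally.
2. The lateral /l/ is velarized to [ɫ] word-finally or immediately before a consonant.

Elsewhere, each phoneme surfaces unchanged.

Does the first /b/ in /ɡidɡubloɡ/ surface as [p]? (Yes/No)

No

/b/ (between /u/ and /l/) fails the environment for rule 1, so it stays [b].
The actual realization is [b], not [p].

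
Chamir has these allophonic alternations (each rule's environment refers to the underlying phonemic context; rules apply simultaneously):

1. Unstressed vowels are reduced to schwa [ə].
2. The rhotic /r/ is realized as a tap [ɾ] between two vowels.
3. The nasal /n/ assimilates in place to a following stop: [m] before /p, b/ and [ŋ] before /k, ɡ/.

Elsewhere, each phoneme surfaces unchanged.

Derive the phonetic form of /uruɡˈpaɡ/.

[əɾəɡˈpaɡ]

Rule 1 applies to /u/ (word-initial: in an unstressed syllable) → [ə].
/r/ meets the environment for rule 2 (between two vowels) → [ɾ].
/u/ (between /r/ and /ɡ/) occurs in an unstressed syllable → [ə] by rule 1.
/ɡ/ (between /u/ and /p/): no rule targets it → [ɡ].
/p/ (between /ɡ/ and /a/) is unaffected → [p].
/a/ (between /p/ and /ɡ/): rule 1 targets it, but not in an unstressed syllable → unchanged [a].
/ɡ/ (word-final): no rule targets it → [ɡ].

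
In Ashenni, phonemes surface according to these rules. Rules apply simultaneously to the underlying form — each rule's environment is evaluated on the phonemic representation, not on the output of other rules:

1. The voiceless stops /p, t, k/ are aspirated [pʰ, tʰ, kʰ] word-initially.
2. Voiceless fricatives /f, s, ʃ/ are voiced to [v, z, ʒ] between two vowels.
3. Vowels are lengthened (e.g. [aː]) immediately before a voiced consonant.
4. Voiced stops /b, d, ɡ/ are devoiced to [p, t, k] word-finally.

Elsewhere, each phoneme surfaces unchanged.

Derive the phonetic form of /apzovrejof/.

[apzoːvreːjof]

/a/ (word-initial) fails the environment for rule 3, so it stays [a].
/p/ (between /a/ and /z/) fails the environment for rule 1, so it stays [p].
/z/ stays [z].
Rule 3 applies to /o/ (between /z/ and /v/: before a voiced consonant) → [oː].
/v/ — not in any rule's target class → [v].
/r/ (between /v/ and /e/): no rule targets it → [r].
/e/ meets the environment for rule 3 (before a voiced consonant) → [eː].
/j/ — not in any rule's target class → [j].
/o/ (between /j/ and /f/) is in the target of rule 3 but the environment (before a voiced consonant) is not met → [o].
/f/ — word-final; rule 2 does not apply here → [f].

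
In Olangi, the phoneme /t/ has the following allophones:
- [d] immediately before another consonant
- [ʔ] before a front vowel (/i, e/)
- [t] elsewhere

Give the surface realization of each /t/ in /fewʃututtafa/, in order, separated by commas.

Occurrence 1 (position 6): no conditioning environment matches → elsewhere allophone [t].
Occurrence 2 (position 8): immediately before another consonant → [d].
Occurrence 3 (position 9): no conditioning environment matches → elsewhere allophone [t].

[t], [d], [t]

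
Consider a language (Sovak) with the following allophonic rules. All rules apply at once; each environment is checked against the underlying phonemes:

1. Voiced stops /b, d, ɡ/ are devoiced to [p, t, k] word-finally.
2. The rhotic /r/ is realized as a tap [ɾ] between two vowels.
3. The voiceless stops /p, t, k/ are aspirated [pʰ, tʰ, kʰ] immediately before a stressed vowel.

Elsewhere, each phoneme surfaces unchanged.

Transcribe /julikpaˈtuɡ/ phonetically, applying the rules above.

/j/ (word-initial): no rule targets it → [j].
/u/ (between /j/ and /l/): no rule targets it → [u].
/l/ — not in any rule's target class → [l].
/i/ (between /l/ and /k/) is unaffected → [i].
/k/ (between /i/ and /p/) is in the target of rule 3 but the environment (immediately before a stressed vowel) is not met → [k].
/p/ (between /k/ and /a/) is in the target of rule 3 but the environment (immediately before a stressed vowel) is not met → [p].
/a/ (between /p/ and /t/) is unaffected → [a].
/t/ meets the environment for rule 3 (immediately before a stressed vowel) → [tʰ].
/u/ (between /t/ and /ɡ/): no rule targets it → [u].
Rule 1 applies to /ɡ/ (word-final: word-finally) → [k].

[julikpaˈtʰuk]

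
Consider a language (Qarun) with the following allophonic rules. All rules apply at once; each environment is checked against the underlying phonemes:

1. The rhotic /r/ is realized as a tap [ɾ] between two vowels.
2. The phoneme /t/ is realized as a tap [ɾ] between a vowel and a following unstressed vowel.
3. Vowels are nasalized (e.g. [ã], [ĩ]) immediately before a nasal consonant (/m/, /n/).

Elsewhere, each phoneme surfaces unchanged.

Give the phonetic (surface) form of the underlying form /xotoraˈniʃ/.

/o/ (between /x/ and /t/) fails the environment for rule 3, so it stays [o].
/t/ (between /o/ and /o/) occurs between a vowel and a following unstressed vowel → [ɾ] by rule 2.
/o/ (between /t/ and /r/): rule 3 targets it, but not before a nasal consonant → unchanged [o].
Rule 1 applies to /r/ (between /o/ and /a/: between two vowels) → [ɾ].
Rule 3 applies to /a/ (between /r/ and /n/: before a nasal consonant) → [ã].
/i/ (between /n/ and /ʃ/) fails the environment for rule 3, so it stays [i].

[xoɾoɾãˈniʃ]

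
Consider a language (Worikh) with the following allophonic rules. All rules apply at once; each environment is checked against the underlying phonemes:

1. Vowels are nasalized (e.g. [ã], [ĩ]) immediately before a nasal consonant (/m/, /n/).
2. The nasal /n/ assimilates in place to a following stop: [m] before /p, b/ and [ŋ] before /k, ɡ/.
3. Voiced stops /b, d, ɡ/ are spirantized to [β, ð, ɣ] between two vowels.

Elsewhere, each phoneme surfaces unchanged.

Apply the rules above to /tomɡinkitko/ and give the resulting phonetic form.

/t/ (word-initial): no rule targets it → [t].
Rule 1 applies to /o/ (between /t/ and /m/: before a nasal consonant) → [õ].
/m/ — not in any rule's target class → [m].
/ɡ/ (between /m/ and /i/) fails the environment for rule 3, so it stays [ɡ].
/i/ (between /ɡ/ and /n/): before a nasal consonant, so rule 1 applies → [ĩ].
Rule 2 applies to /n/ (between /i/ and /k/: before a labial or velar stop) → [ŋ].
/k/ (between /n/ and /i/) is unaffected → [k].
/i/ (between /k/ and /t/) fails the environment for rule 1, so it stays [i].
/t/ (between /i/ and /k/): no rule targets it → [t].
/k/ (between /t/ and /o/): no rule targets it → [k].
/o/ (word-final) fails the environment for rule 1, so it stays [o].

[tõmɡĩŋkitko]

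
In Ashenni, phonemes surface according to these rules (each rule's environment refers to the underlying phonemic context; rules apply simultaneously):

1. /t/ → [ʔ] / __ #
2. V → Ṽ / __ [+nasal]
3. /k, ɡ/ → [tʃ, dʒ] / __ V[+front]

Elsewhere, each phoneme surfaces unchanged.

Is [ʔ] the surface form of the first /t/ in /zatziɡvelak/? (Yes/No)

/t/ (between /a/ and /z/): rule 1 targets it, but not word-finally → unchanged [t].
The actual realization is [t], not [ʔ].

No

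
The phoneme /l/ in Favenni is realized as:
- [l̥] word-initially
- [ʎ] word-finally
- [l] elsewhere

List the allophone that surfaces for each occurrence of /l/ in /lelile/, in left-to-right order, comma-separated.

[l̥], [l], [l]

Occurrence 1 (position 1): word-initially → [l̥].
Occurrence 2 (position 3): no conditioning environment matches → elsewhere allophone [l].
Occurrence 3 (position 5): no conditioning environment matches → elsewhere allophone [l].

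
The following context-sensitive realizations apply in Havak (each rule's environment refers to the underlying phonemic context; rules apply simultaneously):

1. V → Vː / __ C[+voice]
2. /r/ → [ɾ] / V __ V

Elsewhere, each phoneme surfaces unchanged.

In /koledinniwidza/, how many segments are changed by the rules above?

Segments that undergo a rule: /o/ → [oː] (rule 1); /e/ → [eː] (rule 1); /i/ → [iː] (rule 1); /i/ → [iː] (rule 1); /i/ → [iː] (rule 1).
All other segments surface unchanged.

5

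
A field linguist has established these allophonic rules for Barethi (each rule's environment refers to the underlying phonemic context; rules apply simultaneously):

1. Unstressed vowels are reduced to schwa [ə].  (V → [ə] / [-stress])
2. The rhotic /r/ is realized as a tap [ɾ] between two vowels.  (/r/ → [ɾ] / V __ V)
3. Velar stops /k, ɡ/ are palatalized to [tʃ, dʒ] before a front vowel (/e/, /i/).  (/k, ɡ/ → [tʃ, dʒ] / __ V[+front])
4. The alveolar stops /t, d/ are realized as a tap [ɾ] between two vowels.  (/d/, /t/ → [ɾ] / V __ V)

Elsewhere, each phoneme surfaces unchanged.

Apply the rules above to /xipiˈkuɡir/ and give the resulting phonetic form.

[xəpəˈkudʒər]

/x/ stays [x].
/i/ (between /x/ and /p/): in an unstressed syllable, so rule 1 applies → [ə].
/p/ (between /i/ and /i/): no rule targets it → [p].
Rule 1 applies to /i/ (between /p/ and /k/: in an unstressed syllable) → [ə].
/k/ (between /i/ and /u/) fails the environment for rule 3, so it stays [k].
/u/ (between /k/ and /ɡ/): rule 1 targets it, but not in an unstressed syllable → unchanged [u].
/ɡ/ (between /u/ and /i/): before a front vowel, so rule 3 applies → [dʒ].
Rule 1 applies to /i/ (between /ɡ/ and /r/: in an unstressed syllable) → [ə].
/r/ (word-final): rule 2 targets it, but not between two vowels → unchanged [r].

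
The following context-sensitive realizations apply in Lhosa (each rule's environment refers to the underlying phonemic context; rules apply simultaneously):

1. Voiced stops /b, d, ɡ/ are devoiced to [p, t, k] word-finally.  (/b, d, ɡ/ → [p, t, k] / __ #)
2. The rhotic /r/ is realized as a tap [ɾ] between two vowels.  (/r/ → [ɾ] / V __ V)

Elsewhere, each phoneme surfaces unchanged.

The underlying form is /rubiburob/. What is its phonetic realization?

/r/ (word-initial) fails the environment for rule 2, so it stays [r].
/b/ (between /u/ and /i/) is in the target of rule 1 but the environment (word-finally) is not met → [b].
/b/ (between /i/ and /u/) is in the target of rule 1 but the environment (word-finally) is not met → [b].
/r/ — between /u/ and /o/, between two vowels — surfaces as [ɾ] (rule 2).
/b/ — word-final, word-finally — surfaces as [p] (rule 1).

[rubibuɾop]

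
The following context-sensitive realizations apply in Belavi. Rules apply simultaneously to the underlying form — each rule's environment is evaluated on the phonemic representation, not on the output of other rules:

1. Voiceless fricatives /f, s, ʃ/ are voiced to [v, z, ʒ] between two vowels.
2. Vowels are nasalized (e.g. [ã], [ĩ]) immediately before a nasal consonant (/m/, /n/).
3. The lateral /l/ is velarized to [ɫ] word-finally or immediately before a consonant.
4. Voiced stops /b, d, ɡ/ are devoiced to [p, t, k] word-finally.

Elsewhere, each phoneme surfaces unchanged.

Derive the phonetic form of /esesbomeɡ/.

/e/ (word-initial) is in the target of rule 2 but the environment (before a nasal consonant) is not met → [e].
Rule 1 applies to /s/ (between /e/ and /e/: between two vowels) → [z].
/e/ — between /s/ and /s/; rule 2 does not apply here → [e].
/s/ (between /e/ and /b/) is in the target of rule 1 but the environment (between two vowels) is not met → [s].
/b/ (between /s/ and /o/): rule 4 targets it, but not word-finally → unchanged [b].
/o/ (between /b/ and /m/): before a nasal consonant, so rule 2 applies → [õ].
/m/ (between /o/ and /e/): no rule targets it → [m].
/e/ (between /m/ and /ɡ/): rule 2 targets it, but not before a nasal consonant → unchanged [e].
/ɡ/ (word-final): word-finally, so rule 4 applies → [k].

[ezesbõmek]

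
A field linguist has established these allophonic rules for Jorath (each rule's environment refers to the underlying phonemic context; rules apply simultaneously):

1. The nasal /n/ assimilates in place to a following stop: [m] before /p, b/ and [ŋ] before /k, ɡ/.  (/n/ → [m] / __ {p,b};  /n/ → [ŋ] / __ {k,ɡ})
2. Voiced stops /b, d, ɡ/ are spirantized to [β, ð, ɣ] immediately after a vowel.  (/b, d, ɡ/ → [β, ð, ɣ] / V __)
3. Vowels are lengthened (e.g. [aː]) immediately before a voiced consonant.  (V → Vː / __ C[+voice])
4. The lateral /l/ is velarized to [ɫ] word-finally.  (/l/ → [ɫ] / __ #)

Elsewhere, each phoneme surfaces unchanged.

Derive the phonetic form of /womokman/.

[woːmokmaːn]

/w/ stays [w].
/o/ — between /w/ and /m/, before a voiced consonant — surfaces as [oː] (rule 3).
/m/ stays [m].
/o/ — between /m/ and /k/; rule 3 does not apply here → [o].
/k/ (between /o/ and /m/): no rule targets it → [k].
/m/ (between /k/ and /a/): no rule targets it → [m].
Rule 3 applies to /a/ (between /m/ and /n/: before a voiced consonant) → [aː].
/n/ (word-final) fails the environment for rule 1, so it stays [n].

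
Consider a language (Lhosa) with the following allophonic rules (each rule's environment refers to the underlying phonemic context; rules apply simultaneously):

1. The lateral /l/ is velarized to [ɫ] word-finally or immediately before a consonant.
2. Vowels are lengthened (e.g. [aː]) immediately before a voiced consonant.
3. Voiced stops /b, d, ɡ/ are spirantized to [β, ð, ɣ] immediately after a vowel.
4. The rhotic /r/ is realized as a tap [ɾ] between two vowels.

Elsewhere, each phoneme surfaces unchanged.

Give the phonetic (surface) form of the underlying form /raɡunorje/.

[raːɣuːnoːrje]

/r/ (word-initial) fails the environment for rule 4, so it stays [r].
/a/ meets the environment for rule 2 (before a voiced consonant) → [aː].
Rule 3 applies to /ɡ/ (between /a/ and /u/: immediately after a vowel) → [ɣ].
/u/ (between /ɡ/ and /n/) occurs before a voiced consonant → [uː] by rule 2.
/n/ (between /u/ and /o/) is unaffected → [n].
/o/ (between /n/ and /r/) occurs before a voiced consonant → [oː] by rule 2.
/r/ (between /o/ and /j/): rule 4 targets it, but not between two vowels → unchanged [r].
/j/ stays [j].
/e/ — word-final; rule 2 does not apply here → [e].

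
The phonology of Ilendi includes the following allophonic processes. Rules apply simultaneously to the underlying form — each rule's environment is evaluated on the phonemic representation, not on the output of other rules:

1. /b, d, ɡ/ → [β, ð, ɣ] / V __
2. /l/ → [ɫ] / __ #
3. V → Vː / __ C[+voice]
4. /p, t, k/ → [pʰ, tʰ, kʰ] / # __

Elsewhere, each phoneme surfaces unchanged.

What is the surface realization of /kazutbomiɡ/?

[kʰaːzutboːmiːɣ]

/k/ (word-initial) occurs word-initially → [kʰ] by rule 4.
/a/ — between /k/ and /z/, before a voiced consonant — surfaces as [aː] (rule 3).
/u/ (between /z/ and /t/): rule 3 targets it, but not before a voiced consonant → unchanged [u].
/t/ (between /u/ and /b/) is in the target of rule 4 but the environment (word-initially) is not met → [t].
/b/ (between /t/ and /o/) is in the target of rule 1 but the environment (immediately after a vowel) is not met → [b].
/o/ (between /b/ and /m/): before a voiced consonant, so rule 3 applies → [oː].
Rule 3 applies to /i/ (between /m/ and /ɡ/: before a voiced consonant) → [iː].
/ɡ/ (word-final) occurs immediately after a vowel → [ɣ] by rule 1.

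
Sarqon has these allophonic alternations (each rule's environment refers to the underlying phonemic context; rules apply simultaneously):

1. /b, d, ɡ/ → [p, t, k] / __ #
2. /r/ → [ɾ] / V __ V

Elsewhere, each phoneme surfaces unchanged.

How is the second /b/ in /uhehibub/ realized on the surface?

Rule 1 applies to /b/ (word-final: word-finally) → [p].

[p]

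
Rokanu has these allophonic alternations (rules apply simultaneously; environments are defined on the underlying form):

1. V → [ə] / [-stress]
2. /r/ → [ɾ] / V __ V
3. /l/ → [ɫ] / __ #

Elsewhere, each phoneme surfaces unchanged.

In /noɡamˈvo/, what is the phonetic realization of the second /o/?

/o/ (word-final): rule 1 targets it, but not in an unstressed syllable → unchanged [o].

[o]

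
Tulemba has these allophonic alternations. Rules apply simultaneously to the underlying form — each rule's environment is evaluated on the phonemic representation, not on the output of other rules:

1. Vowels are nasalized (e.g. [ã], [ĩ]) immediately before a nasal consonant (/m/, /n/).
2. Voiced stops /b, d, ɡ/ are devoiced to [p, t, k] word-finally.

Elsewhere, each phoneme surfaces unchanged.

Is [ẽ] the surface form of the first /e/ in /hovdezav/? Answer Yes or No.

/e/ (between /d/ and /z/): rule 1 targets it, but not before a nasal consonant → unchanged [e].
The actual realization is [e], not [ẽ].

No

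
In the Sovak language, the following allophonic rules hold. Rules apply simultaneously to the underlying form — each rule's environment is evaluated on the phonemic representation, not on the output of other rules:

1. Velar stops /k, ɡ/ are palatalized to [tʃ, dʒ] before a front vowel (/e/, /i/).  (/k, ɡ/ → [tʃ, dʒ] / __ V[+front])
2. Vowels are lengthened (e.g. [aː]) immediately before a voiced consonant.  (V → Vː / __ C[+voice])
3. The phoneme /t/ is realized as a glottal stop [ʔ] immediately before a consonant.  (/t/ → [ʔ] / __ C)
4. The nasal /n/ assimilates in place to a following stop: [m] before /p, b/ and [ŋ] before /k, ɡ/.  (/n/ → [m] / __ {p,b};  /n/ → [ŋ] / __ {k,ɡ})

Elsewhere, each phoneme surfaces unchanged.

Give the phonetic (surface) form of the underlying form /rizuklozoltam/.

/i/ — between /r/ and /z/, before a voiced consonant — surfaces as [iː] (rule 2).
/u/ — between /z/ and /k/; rule 2 does not apply here → [u].
/k/ — between /u/ and /l/; rule 1 does not apply here → [k].
Rule 2 applies to /o/ (between /l/ and /z/: before a voiced consonant) → [oː].
/o/ — between /z/ and /l/, before a voiced consonant — surfaces as [oː] (rule 2).
/t/ — between /l/ and /a/; rule 3 does not apply here → [t].
Rule 2 applies to /a/ (between /t/ and /m/: before a voiced consonant) → [aː].

[riːzukloːzoːltaːm]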